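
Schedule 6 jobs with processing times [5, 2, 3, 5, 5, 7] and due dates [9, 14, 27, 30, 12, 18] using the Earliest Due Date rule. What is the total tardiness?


Sort by due date (EDD order): [(5, 9), (5, 12), (2, 14), (7, 18), (3, 27), (5, 30)]
Compute completion times and tardiness:
  Job 1: p=5, d=9, C=5, tardiness=max(0,5-9)=0
  Job 2: p=5, d=12, C=10, tardiness=max(0,10-12)=0
  Job 3: p=2, d=14, C=12, tardiness=max(0,12-14)=0
  Job 4: p=7, d=18, C=19, tardiness=max(0,19-18)=1
  Job 5: p=3, d=27, C=22, tardiness=max(0,22-27)=0
  Job 6: p=5, d=30, C=27, tardiness=max(0,27-30)=0
Total tardiness = 1

1


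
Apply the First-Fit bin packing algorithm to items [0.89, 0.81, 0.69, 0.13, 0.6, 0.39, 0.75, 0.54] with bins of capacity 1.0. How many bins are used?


Place items sequentially using First-Fit:
  Item 0.89 -> new Bin 1
  Item 0.81 -> new Bin 2
  Item 0.69 -> new Bin 3
  Item 0.13 -> Bin 2 (now 0.94)
  Item 0.6 -> new Bin 4
  Item 0.39 -> Bin 4 (now 0.99)
  Item 0.75 -> new Bin 5
  Item 0.54 -> new Bin 6
Total bins used = 6

6


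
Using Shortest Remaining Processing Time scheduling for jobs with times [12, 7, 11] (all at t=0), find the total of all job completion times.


Since all jobs arrive at t=0, SRPT equals SPT ordering.
SPT order: [7, 11, 12]
Completion times:
  Job 1: p=7, C=7
  Job 2: p=11, C=18
  Job 3: p=12, C=30
Total completion time = 7 + 18 + 30 = 55

55


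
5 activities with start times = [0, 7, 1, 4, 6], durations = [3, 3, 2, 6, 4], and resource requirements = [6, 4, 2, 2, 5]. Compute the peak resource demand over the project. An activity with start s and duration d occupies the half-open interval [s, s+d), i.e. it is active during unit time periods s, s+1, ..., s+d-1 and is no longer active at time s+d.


Each activity i is active on [start_i, start_i + duration_i).
Compute total resource usage per time slot:
  t=0: active resources = [6], total = 6
  t=1: active resources = [6, 2], total = 8
  t=2: active resources = [6, 2], total = 8
  t=3: active resources = [], total = 0
  t=4: active resources = [2], total = 2
  t=5: active resources = [2], total = 2
  t=6: active resources = [2, 5], total = 7
  t=7: active resources = [4, 2, 5], total = 11
  t=8: active resources = [4, 2, 5], total = 11
  t=9: active resources = [4, 2, 5], total = 11
Peak resource demand = 11

11


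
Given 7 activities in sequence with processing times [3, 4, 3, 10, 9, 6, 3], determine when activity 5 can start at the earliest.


Activity 5 starts after activities 1 through 4 complete.
Predecessor durations: [3, 4, 3, 10]
ES = 3 + 4 + 3 + 10 = 20

20


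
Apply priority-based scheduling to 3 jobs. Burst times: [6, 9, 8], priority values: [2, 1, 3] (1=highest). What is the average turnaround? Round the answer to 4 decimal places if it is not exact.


Sort by priority (ascending = highest first):
Order: [(1, 9), (2, 6), (3, 8)]
Completion times:
  Priority 1, burst=9, C=9
  Priority 2, burst=6, C=15
  Priority 3, burst=8, C=23
Average turnaround = 47/3 = 15.6667

15.6667


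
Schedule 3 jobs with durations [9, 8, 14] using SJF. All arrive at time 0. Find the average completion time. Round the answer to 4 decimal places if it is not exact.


SJF order (ascending): [8, 9, 14]
Completion times:
  Job 1: burst=8, C=8
  Job 2: burst=9, C=17
  Job 3: burst=14, C=31
Average completion = 56/3 = 18.6667

18.6667


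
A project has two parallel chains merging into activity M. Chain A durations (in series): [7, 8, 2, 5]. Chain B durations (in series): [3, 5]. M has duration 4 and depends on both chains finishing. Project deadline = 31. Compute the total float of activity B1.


Forward pass: ES(B1) = sum of predecessors on chain B = 0
EF = ES + duration = 0 + 3 = 3
Backward pass: LF(M) = deadline = 31; LS(M) = 31 - 4 = 27
LF(B1) = LS(M) - sum(successors on chain B) = 27 - 5 = 22
LS = LF - duration = 22 - 3 = 19
Total float = LS - ES = 19 - 0 = 19

19


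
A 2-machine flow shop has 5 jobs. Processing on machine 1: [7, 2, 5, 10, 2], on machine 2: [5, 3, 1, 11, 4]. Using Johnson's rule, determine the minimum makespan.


Apply Johnson's rule:
  Group 1 (a <= b): [(2, 2, 3), (5, 2, 4), (4, 10, 11)]
  Group 2 (a > b): [(1, 7, 5), (3, 5, 1)]
Optimal job order: [2, 5, 4, 1, 3]
Schedule:
  Job 2: M1 done at 2, M2 done at 5
  Job 5: M1 done at 4, M2 done at 9
  Job 4: M1 done at 14, M2 done at 25
  Job 1: M1 done at 21, M2 done at 30
  Job 3: M1 done at 26, M2 done at 31
Makespan = 31

31


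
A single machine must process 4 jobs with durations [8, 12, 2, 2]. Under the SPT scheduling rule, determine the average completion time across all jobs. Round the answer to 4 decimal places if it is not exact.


Sort jobs by processing time (SPT order): [2, 2, 8, 12]
Compute completion times sequentially:
  Job 1: processing = 2, completes at 2
  Job 2: processing = 2, completes at 4
  Job 3: processing = 8, completes at 12
  Job 4: processing = 12, completes at 24
Sum of completion times = 42
Average completion time = 42/4 = 10.5

10.5


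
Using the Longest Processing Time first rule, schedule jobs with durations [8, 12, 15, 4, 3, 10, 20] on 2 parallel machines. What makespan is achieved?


Sort jobs in decreasing order (LPT): [20, 15, 12, 10, 8, 4, 3]
Assign each job to the least loaded machine:
  Machine 1: jobs [20, 10, 4, 3], load = 37
  Machine 2: jobs [15, 12, 8], load = 35
Makespan = max load = 37

37


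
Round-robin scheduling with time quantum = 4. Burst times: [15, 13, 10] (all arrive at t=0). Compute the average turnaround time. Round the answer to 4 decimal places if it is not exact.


Time quantum = 4
Execution trace:
  J1 runs 4 units, time = 4
  J2 runs 4 units, time = 8
  J3 runs 4 units, time = 12
  J1 runs 4 units, time = 16
  J2 runs 4 units, time = 20
  J3 runs 4 units, time = 24
  J1 runs 4 units, time = 28
  J2 runs 4 units, time = 32
  J3 runs 2 units, time = 34
  J1 runs 3 units, time = 37
  J2 runs 1 units, time = 38
Finish times: [37, 38, 34]
Average turnaround = 109/3 = 36.3333

36.3333


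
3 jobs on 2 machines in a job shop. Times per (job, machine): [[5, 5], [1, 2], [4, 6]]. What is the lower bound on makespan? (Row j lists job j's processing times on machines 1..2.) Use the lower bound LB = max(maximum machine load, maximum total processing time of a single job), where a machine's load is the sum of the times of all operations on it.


Machine loads:
  Machine 1: 5 + 1 + 4 = 10
  Machine 2: 5 + 2 + 6 = 13
Max machine load = 13
Job totals:
  Job 1: 10
  Job 2: 3
  Job 3: 10
Max job total = 10
Lower bound = max(13, 10) = 13

13


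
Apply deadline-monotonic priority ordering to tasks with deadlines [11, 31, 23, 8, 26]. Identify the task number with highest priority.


Sort tasks by relative deadline (ascending):
  Task 4: deadline = 8
  Task 1: deadline = 11
  Task 3: deadline = 23
  Task 5: deadline = 26
  Task 2: deadline = 31
Priority order (highest first): [4, 1, 3, 5, 2]
Highest priority task = 4

4


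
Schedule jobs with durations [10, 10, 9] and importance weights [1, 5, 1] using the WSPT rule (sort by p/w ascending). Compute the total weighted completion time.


Compute p/w ratios and sort ascending (WSPT): [(10, 5), (9, 1), (10, 1)]
Compute weighted completion times:
  Job (p=10,w=5): C=10, w*C=5*10=50
  Job (p=9,w=1): C=19, w*C=1*19=19
  Job (p=10,w=1): C=29, w*C=1*29=29
Total weighted completion time = 98

98


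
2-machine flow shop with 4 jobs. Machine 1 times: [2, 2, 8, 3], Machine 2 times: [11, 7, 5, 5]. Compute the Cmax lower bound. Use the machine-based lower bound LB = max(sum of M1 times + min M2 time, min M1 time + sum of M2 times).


LB1 = sum(M1 times) + min(M2 times) = 15 + 5 = 20
LB2 = min(M1 times) + sum(M2 times) = 2 + 28 = 30
Lower bound = max(LB1, LB2) = max(20, 30) = 30

30


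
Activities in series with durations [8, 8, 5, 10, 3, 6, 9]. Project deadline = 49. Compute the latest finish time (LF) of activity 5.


LF(activity 5) = deadline - sum of successor durations
Successors: activities 6 through 7 with durations [6, 9]
Sum of successor durations = 15
LF = 49 - 15 = 34

34


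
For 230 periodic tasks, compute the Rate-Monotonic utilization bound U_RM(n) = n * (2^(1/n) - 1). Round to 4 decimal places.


Compute 2^(1/230) = 1.0030182291
Subtract 1: 1.0030182291 - 1 = 0.0030182291
Multiply by n: 230 * 0.0030182291 = 0.6941926930
Round to 4 dp: 0.6942

0.6942


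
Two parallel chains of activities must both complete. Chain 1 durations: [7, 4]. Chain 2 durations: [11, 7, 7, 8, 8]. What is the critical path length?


Path A total = 7 + 4 = 11
Path B total = 11 + 7 + 7 + 8 + 8 = 41
Critical path = longest path = max(11, 41) = 41

41


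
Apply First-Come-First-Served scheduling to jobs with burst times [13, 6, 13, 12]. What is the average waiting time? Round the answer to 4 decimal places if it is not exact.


FCFS order (as given): [13, 6, 13, 12]
Waiting times:
  Job 1: wait = 0
  Job 2: wait = 13
  Job 3: wait = 19
  Job 4: wait = 32
Sum of waiting times = 64
Average waiting time = 64/4 = 16.0

16.0


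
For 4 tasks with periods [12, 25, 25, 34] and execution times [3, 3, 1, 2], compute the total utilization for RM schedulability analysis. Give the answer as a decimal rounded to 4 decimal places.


Compute individual utilizations (exact fractions):
  Task 1: C/T = 3/12 = 1/4 (approx. 0.25)
  Task 2: C/T = 3/25 (approx. 0.12)
  Task 3: C/T = 1/25 (approx. 0.04)
  Task 4: C/T = 2/34 = 1/17 (approx. 0.0588)
Total utilization U = 1/4 + 3/25 + 1/25 + 1/17 = 797/1700
Rounded to 4 decimal places: U = 0.4688
RM (Liu & Layland) bound for 4 tasks = 0.756828; compare with U = 797/1700 (approx. 0.468824)
U <= bound, so schedulable by RM sufficient condition.

0.4688


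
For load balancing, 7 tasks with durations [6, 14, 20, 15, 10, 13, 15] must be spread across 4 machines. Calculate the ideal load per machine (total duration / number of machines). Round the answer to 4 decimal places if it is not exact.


Total processing time = 6 + 14 + 20 + 15 + 10 + 13 + 15 = 93
Number of machines = 4
Ideal balanced load = 93 / 4 = 23.25

23.25


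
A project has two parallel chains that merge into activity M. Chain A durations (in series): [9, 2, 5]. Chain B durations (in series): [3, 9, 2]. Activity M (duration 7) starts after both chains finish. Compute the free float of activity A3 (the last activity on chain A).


ES(A3) = sum of predecessors on chain A = 11
EF(A3) = ES + duration = 11 + 5 = 16
Successor of A3 is M. ES(M) = max(sum(A), sum(B)) = max(16, 14) = 16
Free float = ES(successor) - EF(current) = 16 - 16 = 0

0


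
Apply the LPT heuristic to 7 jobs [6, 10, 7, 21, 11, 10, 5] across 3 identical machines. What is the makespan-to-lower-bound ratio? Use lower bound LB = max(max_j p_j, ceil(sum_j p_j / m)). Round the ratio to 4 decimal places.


LPT order: [21, 11, 10, 10, 7, 6, 5]
Machine loads after assignment: [21, 24, 25]
LPT makespan = 25
Lower bound = max(max_job, ceil(total/3)) = max(21, 24) = 24
Ratio = 25 / 24 = 1.0417

1.0417


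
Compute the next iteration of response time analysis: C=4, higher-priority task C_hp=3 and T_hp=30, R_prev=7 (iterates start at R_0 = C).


R_next = C + ceil(R_prev / T_hp) * C_hp
ceil(7 / 30) = ceil(0.2333) = 1
Interference = 1 * 3 = 3
R_next = 4 + 3 = 7
R_next = R_prev, so the iteration has converged (response time = 7).

7


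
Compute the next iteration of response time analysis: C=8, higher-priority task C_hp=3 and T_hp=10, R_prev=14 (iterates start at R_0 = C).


R_next = C + ceil(R_prev / T_hp) * C_hp
ceil(14 / 10) = ceil(1.4) = 2
Interference = 2 * 3 = 6
R_next = 8 + 6 = 14
R_next = R_prev, so the iteration has converged (response time = 14).

14


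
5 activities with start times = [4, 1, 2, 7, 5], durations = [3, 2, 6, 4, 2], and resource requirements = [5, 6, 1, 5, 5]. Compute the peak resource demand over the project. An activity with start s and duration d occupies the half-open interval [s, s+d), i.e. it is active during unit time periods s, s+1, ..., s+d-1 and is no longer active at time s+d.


Each activity i is active on [start_i, start_i + duration_i).
Compute total resource usage per time slot:
  t=0: active resources = [], total = 0
  t=1: active resources = [6], total = 6
  t=2: active resources = [6, 1], total = 7
  t=3: active resources = [1], total = 1
  t=4: active resources = [5, 1], total = 6
  t=5: active resources = [5, 1, 5], total = 11
  t=6: active resources = [5, 1, 5], total = 11
  t=7: active resources = [1, 5], total = 6
  t=8: active resources = [5], total = 5
  t=9: active resources = [5], total = 5
  t=10: active resources = [5], total = 5
Peak resource demand = 11

11


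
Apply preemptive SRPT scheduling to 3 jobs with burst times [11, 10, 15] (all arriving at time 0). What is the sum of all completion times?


Since all jobs arrive at t=0, SRPT equals SPT ordering.
SPT order: [10, 11, 15]
Completion times:
  Job 1: p=10, C=10
  Job 2: p=11, C=21
  Job 3: p=15, C=36
Total completion time = 10 + 21 + 36 = 67

67


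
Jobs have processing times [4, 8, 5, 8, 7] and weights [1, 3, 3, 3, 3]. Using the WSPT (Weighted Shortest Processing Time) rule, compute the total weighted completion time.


Compute p/w ratios and sort ascending (WSPT): [(5, 3), (7, 3), (8, 3), (8, 3), (4, 1)]
Compute weighted completion times:
  Job (p=5,w=3): C=5, w*C=3*5=15
  Job (p=7,w=3): C=12, w*C=3*12=36
  Job (p=8,w=3): C=20, w*C=3*20=60
  Job (p=8,w=3): C=28, w*C=3*28=84
  Job (p=4,w=1): C=32, w*C=1*32=32
Total weighted completion time = 227

227


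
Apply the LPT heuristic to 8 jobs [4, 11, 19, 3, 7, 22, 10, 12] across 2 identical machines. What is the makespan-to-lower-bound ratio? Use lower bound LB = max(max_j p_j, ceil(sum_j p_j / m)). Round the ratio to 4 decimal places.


LPT order: [22, 19, 12, 11, 10, 7, 4, 3]
Machine loads after assignment: [44, 44]
LPT makespan = 44
Lower bound = max(max_job, ceil(total/2)) = max(22, 44) = 44
Ratio = 44 / 44 = 1.0

1.0


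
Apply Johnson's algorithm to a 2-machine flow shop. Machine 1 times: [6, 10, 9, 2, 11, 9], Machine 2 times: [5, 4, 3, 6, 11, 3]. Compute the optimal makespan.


Apply Johnson's rule:
  Group 1 (a <= b): [(4, 2, 6), (5, 11, 11)]
  Group 2 (a > b): [(1, 6, 5), (2, 10, 4), (3, 9, 3), (6, 9, 3)]
Optimal job order: [4, 5, 1, 2, 3, 6]
Schedule:
  Job 4: M1 done at 2, M2 done at 8
  Job 5: M1 done at 13, M2 done at 24
  Job 1: M1 done at 19, M2 done at 29
  Job 2: M1 done at 29, M2 done at 33
  Job 3: M1 done at 38, M2 done at 41
  Job 6: M1 done at 47, M2 done at 50
Makespan = 50

50


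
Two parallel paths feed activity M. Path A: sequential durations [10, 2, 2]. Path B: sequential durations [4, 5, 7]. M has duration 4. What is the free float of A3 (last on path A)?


ES(A3) = sum of predecessors on chain A = 12
EF(A3) = ES + duration = 12 + 2 = 14
Successor of A3 is M. ES(M) = max(sum(A), sum(B)) = max(14, 16) = 16
Free float = ES(successor) - EF(current) = 16 - 14 = 2

2


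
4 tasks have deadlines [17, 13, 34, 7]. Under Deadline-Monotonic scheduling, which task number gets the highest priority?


Sort tasks by relative deadline (ascending):
  Task 4: deadline = 7
  Task 2: deadline = 13
  Task 1: deadline = 17
  Task 3: deadline = 34
Priority order (highest first): [4, 2, 1, 3]
Highest priority task = 4

4


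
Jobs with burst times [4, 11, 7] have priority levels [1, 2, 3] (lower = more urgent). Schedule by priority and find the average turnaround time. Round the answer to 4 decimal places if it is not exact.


Sort by priority (ascending = highest first):
Order: [(1, 4), (2, 11), (3, 7)]
Completion times:
  Priority 1, burst=4, C=4
  Priority 2, burst=11, C=15
  Priority 3, burst=7, C=22
Average turnaround = 41/3 = 13.6667

13.6667


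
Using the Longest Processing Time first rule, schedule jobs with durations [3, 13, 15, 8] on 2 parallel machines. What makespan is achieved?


Sort jobs in decreasing order (LPT): [15, 13, 8, 3]
Assign each job to the least loaded machine:
  Machine 1: jobs [15, 3], load = 18
  Machine 2: jobs [13, 8], load = 21
Makespan = max load = 21

21


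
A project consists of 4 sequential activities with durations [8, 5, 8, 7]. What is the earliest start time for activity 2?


Activity 2 starts after activities 1 through 1 complete.
Predecessor durations: [8]
ES = 8 = 8

8


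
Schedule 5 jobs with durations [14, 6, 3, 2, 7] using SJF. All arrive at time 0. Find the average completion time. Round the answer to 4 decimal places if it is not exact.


SJF order (ascending): [2, 3, 6, 7, 14]
Completion times:
  Job 1: burst=2, C=2
  Job 2: burst=3, C=5
  Job 3: burst=6, C=11
  Job 4: burst=7, C=18
  Job 5: burst=14, C=32
Average completion = 68/5 = 13.6

13.6


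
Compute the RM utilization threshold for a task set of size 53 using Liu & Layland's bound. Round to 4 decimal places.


Compute 2^(1/53) = 1.0131641430
Subtract 1: 1.0131641430 - 1 = 0.0131641430
Multiply by n: 53 * 0.0131641430 = 0.6976995790
Round to 4 dp: 0.6977

0.6977


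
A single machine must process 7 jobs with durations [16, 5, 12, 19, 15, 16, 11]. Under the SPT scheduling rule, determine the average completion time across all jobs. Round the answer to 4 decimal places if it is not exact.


Sort jobs by processing time (SPT order): [5, 11, 12, 15, 16, 16, 19]
Compute completion times sequentially:
  Job 1: processing = 5, completes at 5
  Job 2: processing = 11, completes at 16
  Job 3: processing = 12, completes at 28
  Job 4: processing = 15, completes at 43
  Job 5: processing = 16, completes at 59
  Job 6: processing = 16, completes at 75
  Job 7: processing = 19, completes at 94
Sum of completion times = 320
Average completion time = 320/7 = 45.7143

45.7143


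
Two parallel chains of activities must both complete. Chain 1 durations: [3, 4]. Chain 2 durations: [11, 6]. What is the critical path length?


Path A total = 3 + 4 = 7
Path B total = 11 + 6 = 17
Critical path = longest path = max(7, 17) = 17

17


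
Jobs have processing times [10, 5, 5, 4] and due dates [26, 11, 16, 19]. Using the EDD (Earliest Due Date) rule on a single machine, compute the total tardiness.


Sort by due date (EDD order): [(5, 11), (5, 16), (4, 19), (10, 26)]
Compute completion times and tardiness:
  Job 1: p=5, d=11, C=5, tardiness=max(0,5-11)=0
  Job 2: p=5, d=16, C=10, tardiness=max(0,10-16)=0
  Job 3: p=4, d=19, C=14, tardiness=max(0,14-19)=0
  Job 4: p=10, d=26, C=24, tardiness=max(0,24-26)=0
Total tardiness = 0

0


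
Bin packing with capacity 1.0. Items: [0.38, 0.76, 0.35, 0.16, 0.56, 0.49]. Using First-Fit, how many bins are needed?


Place items sequentially using First-Fit:
  Item 0.38 -> new Bin 1
  Item 0.76 -> new Bin 2
  Item 0.35 -> Bin 1 (now 0.73)
  Item 0.16 -> Bin 1 (now 0.89)
  Item 0.56 -> new Bin 3
  Item 0.49 -> new Bin 4
Total bins used = 4

4


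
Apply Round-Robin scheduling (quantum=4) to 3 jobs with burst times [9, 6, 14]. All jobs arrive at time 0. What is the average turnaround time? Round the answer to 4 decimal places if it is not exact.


Time quantum = 4
Execution trace:
  J1 runs 4 units, time = 4
  J2 runs 4 units, time = 8
  J3 runs 4 units, time = 12
  J1 runs 4 units, time = 16
  J2 runs 2 units, time = 18
  J3 runs 4 units, time = 22
  J1 runs 1 units, time = 23
  J3 runs 4 units, time = 27
  J3 runs 2 units, time = 29
Finish times: [23, 18, 29]
Average turnaround = 70/3 = 23.3333

23.3333


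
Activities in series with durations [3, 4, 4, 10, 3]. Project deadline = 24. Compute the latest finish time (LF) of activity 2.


LF(activity 2) = deadline - sum of successor durations
Successors: activities 3 through 5 with durations [4, 10, 3]
Sum of successor durations = 17
LF = 24 - 17 = 7

7


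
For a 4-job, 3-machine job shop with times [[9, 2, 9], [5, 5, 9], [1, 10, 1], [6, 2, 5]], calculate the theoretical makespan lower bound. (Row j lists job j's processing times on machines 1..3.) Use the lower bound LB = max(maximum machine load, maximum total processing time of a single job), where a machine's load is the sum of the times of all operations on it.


Machine loads:
  Machine 1: 9 + 5 + 1 + 6 = 21
  Machine 2: 2 + 5 + 10 + 2 = 19
  Machine 3: 9 + 9 + 1 + 5 = 24
Max machine load = 24
Job totals:
  Job 1: 20
  Job 2: 19
  Job 3: 12
  Job 4: 13
Max job total = 20
Lower bound = max(24, 20) = 24

24


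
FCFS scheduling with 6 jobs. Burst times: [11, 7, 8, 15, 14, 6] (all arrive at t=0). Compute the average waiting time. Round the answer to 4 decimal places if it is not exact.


FCFS order (as given): [11, 7, 8, 15, 14, 6]
Waiting times:
  Job 1: wait = 0
  Job 2: wait = 11
  Job 3: wait = 18
  Job 4: wait = 26
  Job 5: wait = 41
  Job 6: wait = 55
Sum of waiting times = 151
Average waiting time = 151/6 = 25.1667

25.1667


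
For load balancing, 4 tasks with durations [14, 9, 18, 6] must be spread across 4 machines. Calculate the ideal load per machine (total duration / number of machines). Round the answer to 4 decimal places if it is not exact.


Total processing time = 14 + 9 + 18 + 6 = 47
Number of machines = 4
Ideal balanced load = 47 / 4 = 11.75

11.75


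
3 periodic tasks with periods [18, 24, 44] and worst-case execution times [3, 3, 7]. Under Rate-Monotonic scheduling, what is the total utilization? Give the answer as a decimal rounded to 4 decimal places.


Compute individual utilizations (exact fractions):
  Task 1: C/T = 3/18 = 1/6 (approx. 0.1667)
  Task 2: C/T = 3/24 = 1/8 (approx. 0.125)
  Task 3: C/T = 7/44 (approx. 0.1591)
Total utilization U = 1/6 + 1/8 + 7/44 = 119/264
Rounded to 4 decimal places: U = 0.4508
RM (Liu & Layland) bound for 3 tasks = 0.779763; compare with U = 119/264 (approx. 0.450758)
U <= bound, so schedulable by RM sufficient condition.

0.4508


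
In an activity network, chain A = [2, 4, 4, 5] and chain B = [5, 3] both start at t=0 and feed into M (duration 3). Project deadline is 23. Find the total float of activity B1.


Forward pass: ES(B1) = sum of predecessors on chain B = 0
EF = ES + duration = 0 + 5 = 5
Backward pass: LF(M) = deadline = 23; LS(M) = 23 - 3 = 20
LF(B1) = LS(M) - sum(successors on chain B) = 20 - 3 = 17
LS = LF - duration = 17 - 5 = 12
Total float = LS - ES = 12 - 0 = 12

12


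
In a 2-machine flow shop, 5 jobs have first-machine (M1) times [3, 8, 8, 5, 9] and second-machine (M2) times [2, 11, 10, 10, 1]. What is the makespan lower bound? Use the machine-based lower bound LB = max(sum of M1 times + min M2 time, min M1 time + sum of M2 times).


LB1 = sum(M1 times) + min(M2 times) = 33 + 1 = 34
LB2 = min(M1 times) + sum(M2 times) = 3 + 34 = 37
Lower bound = max(LB1, LB2) = max(34, 37) = 37

37


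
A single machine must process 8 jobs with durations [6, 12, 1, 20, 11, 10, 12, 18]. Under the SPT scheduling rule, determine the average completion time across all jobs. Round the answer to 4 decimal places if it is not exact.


Sort jobs by processing time (SPT order): [1, 6, 10, 11, 12, 12, 18, 20]
Compute completion times sequentially:
  Job 1: processing = 1, completes at 1
  Job 2: processing = 6, completes at 7
  Job 3: processing = 10, completes at 17
  Job 4: processing = 11, completes at 28
  Job 5: processing = 12, completes at 40
  Job 6: processing = 12, completes at 52
  Job 7: processing = 18, completes at 70
  Job 8: processing = 20, completes at 90
Sum of completion times = 305
Average completion time = 305/8 = 38.125

38.125


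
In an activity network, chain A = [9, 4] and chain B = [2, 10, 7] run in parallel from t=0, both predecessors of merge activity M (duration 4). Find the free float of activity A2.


ES(A2) = sum of predecessors on chain A = 9
EF(A2) = ES + duration = 9 + 4 = 13
Successor of A2 is M. ES(M) = max(sum(A), sum(B)) = max(13, 19) = 19
Free float = ES(successor) - EF(current) = 19 - 13 = 6

6


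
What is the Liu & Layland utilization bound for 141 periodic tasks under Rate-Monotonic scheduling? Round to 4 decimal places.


Compute 2^(1/141) = 1.0049280405
Subtract 1: 1.0049280405 - 1 = 0.0049280405
Multiply by n: 141 * 0.0049280405 = 0.6948537105
Round to 4 dp: 0.6949

0.6949


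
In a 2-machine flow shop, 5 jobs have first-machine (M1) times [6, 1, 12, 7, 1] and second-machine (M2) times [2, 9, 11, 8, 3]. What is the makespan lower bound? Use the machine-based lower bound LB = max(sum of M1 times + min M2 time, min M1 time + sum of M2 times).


LB1 = sum(M1 times) + min(M2 times) = 27 + 2 = 29
LB2 = min(M1 times) + sum(M2 times) = 1 + 33 = 34
Lower bound = max(LB1, LB2) = max(29, 34) = 34

34


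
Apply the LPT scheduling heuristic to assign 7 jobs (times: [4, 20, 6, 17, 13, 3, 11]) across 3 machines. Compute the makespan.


Sort jobs in decreasing order (LPT): [20, 17, 13, 11, 6, 4, 3]
Assign each job to the least loaded machine:
  Machine 1: jobs [20, 4], load = 24
  Machine 2: jobs [17, 6, 3], load = 26
  Machine 3: jobs [13, 11], load = 24
Makespan = max load = 26

26


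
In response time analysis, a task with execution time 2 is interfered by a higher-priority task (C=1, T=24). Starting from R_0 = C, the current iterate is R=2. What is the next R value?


R_next = C + ceil(R_prev / T_hp) * C_hp
ceil(2 / 24) = ceil(0.0833) = 1
Interference = 1 * 1 = 1
R_next = 2 + 1 = 3

3


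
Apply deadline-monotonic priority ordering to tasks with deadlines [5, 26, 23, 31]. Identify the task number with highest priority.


Sort tasks by relative deadline (ascending):
  Task 1: deadline = 5
  Task 3: deadline = 23
  Task 2: deadline = 26
  Task 4: deadline = 31
Priority order (highest first): [1, 3, 2, 4]
Highest priority task = 1

1


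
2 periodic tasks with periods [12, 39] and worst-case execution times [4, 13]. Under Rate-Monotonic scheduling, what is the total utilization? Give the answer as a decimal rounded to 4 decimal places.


Compute individual utilizations (exact fractions):
  Task 1: C/T = 4/12 = 1/3 (approx. 0.3333)
  Task 2: C/T = 13/39 = 1/3 (approx. 0.3333)
Total utilization U = 1/3 + 1/3 = 2/3
Rounded to 4 decimal places: U = 0.6667
RM (Liu & Layland) bound for 2 tasks = 0.828427; compare with U = 2/3 (approx. 0.666667)
U <= bound, so schedulable by RM sufficient condition.

0.6667


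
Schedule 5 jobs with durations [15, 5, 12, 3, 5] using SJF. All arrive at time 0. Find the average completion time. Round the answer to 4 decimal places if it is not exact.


SJF order (ascending): [3, 5, 5, 12, 15]
Completion times:
  Job 1: burst=3, C=3
  Job 2: burst=5, C=8
  Job 3: burst=5, C=13
  Job 4: burst=12, C=25
  Job 5: burst=15, C=40
Average completion = 89/5 = 17.8

17.8


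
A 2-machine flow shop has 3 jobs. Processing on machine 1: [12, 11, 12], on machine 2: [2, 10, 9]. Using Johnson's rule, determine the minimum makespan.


Apply Johnson's rule:
  Group 1 (a <= b): []
  Group 2 (a > b): [(2, 11, 10), (3, 12, 9), (1, 12, 2)]
Optimal job order: [2, 3, 1]
Schedule:
  Job 2: M1 done at 11, M2 done at 21
  Job 3: M1 done at 23, M2 done at 32
  Job 1: M1 done at 35, M2 done at 37
Makespan = 37

37


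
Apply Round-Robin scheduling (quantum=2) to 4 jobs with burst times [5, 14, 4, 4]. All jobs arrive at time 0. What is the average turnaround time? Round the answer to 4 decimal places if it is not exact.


Time quantum = 2
Execution trace:
  J1 runs 2 units, time = 2
  J2 runs 2 units, time = 4
  J3 runs 2 units, time = 6
  J4 runs 2 units, time = 8
  J1 runs 2 units, time = 10
  J2 runs 2 units, time = 12
  J3 runs 2 units, time = 14
  J4 runs 2 units, time = 16
  J1 runs 1 units, time = 17
  J2 runs 2 units, time = 19
  J2 runs 2 units, time = 21
  J2 runs 2 units, time = 23
  J2 runs 2 units, time = 25
  J2 runs 2 units, time = 27
Finish times: [17, 27, 14, 16]
Average turnaround = 74/4 = 18.5

18.5


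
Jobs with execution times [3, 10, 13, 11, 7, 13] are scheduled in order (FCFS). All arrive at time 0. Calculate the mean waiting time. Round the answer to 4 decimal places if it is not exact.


FCFS order (as given): [3, 10, 13, 11, 7, 13]
Waiting times:
  Job 1: wait = 0
  Job 2: wait = 3
  Job 3: wait = 13
  Job 4: wait = 26
  Job 5: wait = 37
  Job 6: wait = 44
Sum of waiting times = 123
Average waiting time = 123/6 = 20.5

20.5


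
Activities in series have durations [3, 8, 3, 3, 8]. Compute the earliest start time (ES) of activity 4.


Activity 4 starts after activities 1 through 3 complete.
Predecessor durations: [3, 8, 3]
ES = 3 + 8 + 3 = 14

14


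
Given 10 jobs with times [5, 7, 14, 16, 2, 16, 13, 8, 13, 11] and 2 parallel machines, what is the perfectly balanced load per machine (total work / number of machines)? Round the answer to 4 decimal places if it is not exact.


Total processing time = 5 + 7 + 14 + 16 + 2 + 16 + 13 + 8 + 13 + 11 = 105
Number of machines = 2
Ideal balanced load = 105 / 2 = 52.5

52.5


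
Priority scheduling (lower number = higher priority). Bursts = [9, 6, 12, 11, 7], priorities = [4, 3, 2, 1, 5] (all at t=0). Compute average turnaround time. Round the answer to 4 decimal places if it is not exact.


Sort by priority (ascending = highest first):
Order: [(1, 11), (2, 12), (3, 6), (4, 9), (5, 7)]
Completion times:
  Priority 1, burst=11, C=11
  Priority 2, burst=12, C=23
  Priority 3, burst=6, C=29
  Priority 4, burst=9, C=38
  Priority 5, burst=7, C=45
Average turnaround = 146/5 = 29.2

29.2


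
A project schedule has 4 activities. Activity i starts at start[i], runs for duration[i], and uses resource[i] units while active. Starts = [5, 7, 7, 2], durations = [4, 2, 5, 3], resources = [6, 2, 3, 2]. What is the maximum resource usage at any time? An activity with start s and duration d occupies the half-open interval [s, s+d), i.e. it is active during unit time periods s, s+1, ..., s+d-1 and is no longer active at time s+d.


Each activity i is active on [start_i, start_i + duration_i).
Compute total resource usage per time slot:
  t=0: active resources = [], total = 0
  t=1: active resources = [], total = 0
  t=2: active resources = [2], total = 2
  t=3: active resources = [2], total = 2
  t=4: active resources = [2], total = 2
  t=5: active resources = [6], total = 6
  t=6: active resources = [6], total = 6
  t=7: active resources = [6, 2, 3], total = 11
  t=8: active resources = [6, 2, 3], total = 11
  t=9: active resources = [3], total = 3
  t=10: active resources = [3], total = 3
  t=11: active resources = [3], total = 3
Peak resource demand = 11

11


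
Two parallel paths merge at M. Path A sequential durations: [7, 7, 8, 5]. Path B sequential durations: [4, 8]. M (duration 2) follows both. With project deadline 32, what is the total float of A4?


Forward pass: ES(A4) = sum of predecessors on chain A = 22
EF = ES + duration = 22 + 5 = 27
Backward pass: LF(M) = deadline = 32; LS(M) = 32 - 2 = 30
LF(A4) = LS(M) - sum(successors on chain A) = 30 - 0 = 30
LS = LF - duration = 30 - 5 = 25
Total float = LS - ES = 25 - 22 = 3

3


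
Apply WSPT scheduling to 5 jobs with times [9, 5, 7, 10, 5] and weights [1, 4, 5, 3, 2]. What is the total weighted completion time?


Compute p/w ratios and sort ascending (WSPT): [(5, 4), (7, 5), (5, 2), (10, 3), (9, 1)]
Compute weighted completion times:
  Job (p=5,w=4): C=5, w*C=4*5=20
  Job (p=7,w=5): C=12, w*C=5*12=60
  Job (p=5,w=2): C=17, w*C=2*17=34
  Job (p=10,w=3): C=27, w*C=3*27=81
  Job (p=9,w=1): C=36, w*C=1*36=36
Total weighted completion time = 231

231


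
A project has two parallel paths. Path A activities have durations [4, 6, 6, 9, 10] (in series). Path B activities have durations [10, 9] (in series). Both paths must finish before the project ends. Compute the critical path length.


Path A total = 4 + 6 + 6 + 9 + 10 = 35
Path B total = 10 + 9 = 19
Critical path = longest path = max(35, 19) = 35

35


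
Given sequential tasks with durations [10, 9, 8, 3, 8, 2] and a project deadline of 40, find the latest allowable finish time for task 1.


LF(activity 1) = deadline - sum of successor durations
Successors: activities 2 through 6 with durations [9, 8, 3, 8, 2]
Sum of successor durations = 30
LF = 40 - 30 = 10

10


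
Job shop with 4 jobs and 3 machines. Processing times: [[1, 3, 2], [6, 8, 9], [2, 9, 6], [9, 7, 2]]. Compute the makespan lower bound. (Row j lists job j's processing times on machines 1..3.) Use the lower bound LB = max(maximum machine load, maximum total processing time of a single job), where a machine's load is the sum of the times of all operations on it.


Machine loads:
  Machine 1: 1 + 6 + 2 + 9 = 18
  Machine 2: 3 + 8 + 9 + 7 = 27
  Machine 3: 2 + 9 + 6 + 2 = 19
Max machine load = 27
Job totals:
  Job 1: 6
  Job 2: 23
  Job 3: 17
  Job 4: 18
Max job total = 23
Lower bound = max(27, 23) = 27

27


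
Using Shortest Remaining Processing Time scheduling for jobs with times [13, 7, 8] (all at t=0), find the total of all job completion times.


Since all jobs arrive at t=0, SRPT equals SPT ordering.
SPT order: [7, 8, 13]
Completion times:
  Job 1: p=7, C=7
  Job 2: p=8, C=15
  Job 3: p=13, C=28
Total completion time = 7 + 15 + 28 = 50

50


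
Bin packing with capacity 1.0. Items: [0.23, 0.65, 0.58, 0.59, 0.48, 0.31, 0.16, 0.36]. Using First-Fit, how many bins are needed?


Place items sequentially using First-Fit:
  Item 0.23 -> new Bin 1
  Item 0.65 -> Bin 1 (now 0.88)
  Item 0.58 -> new Bin 2
  Item 0.59 -> new Bin 3
  Item 0.48 -> new Bin 4
  Item 0.31 -> Bin 2 (now 0.89)
  Item 0.16 -> Bin 3 (now 0.75)
  Item 0.36 -> Bin 4 (now 0.84)
Total bins used = 4

4


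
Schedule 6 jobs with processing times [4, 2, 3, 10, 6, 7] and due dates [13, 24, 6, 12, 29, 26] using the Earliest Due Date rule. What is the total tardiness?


Sort by due date (EDD order): [(3, 6), (10, 12), (4, 13), (2, 24), (7, 26), (6, 29)]
Compute completion times and tardiness:
  Job 1: p=3, d=6, C=3, tardiness=max(0,3-6)=0
  Job 2: p=10, d=12, C=13, tardiness=max(0,13-12)=1
  Job 3: p=4, d=13, C=17, tardiness=max(0,17-13)=4
  Job 4: p=2, d=24, C=19, tardiness=max(0,19-24)=0
  Job 5: p=7, d=26, C=26, tardiness=max(0,26-26)=0
  Job 6: p=6, d=29, C=32, tardiness=max(0,32-29)=3
Total tardiness = 8

8


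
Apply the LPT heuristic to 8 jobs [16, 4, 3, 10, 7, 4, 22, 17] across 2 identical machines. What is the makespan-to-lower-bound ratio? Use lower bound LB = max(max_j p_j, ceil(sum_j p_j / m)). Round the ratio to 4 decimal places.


LPT order: [22, 17, 16, 10, 7, 4, 4, 3]
Machine loads after assignment: [42, 41]
LPT makespan = 42
Lower bound = max(max_job, ceil(total/2)) = max(22, 42) = 42
Ratio = 42 / 42 = 1.0

1.0


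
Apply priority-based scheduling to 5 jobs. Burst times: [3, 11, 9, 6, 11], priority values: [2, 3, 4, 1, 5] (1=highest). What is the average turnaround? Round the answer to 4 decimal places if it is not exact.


Sort by priority (ascending = highest first):
Order: [(1, 6), (2, 3), (3, 11), (4, 9), (5, 11)]
Completion times:
  Priority 1, burst=6, C=6
  Priority 2, burst=3, C=9
  Priority 3, burst=11, C=20
  Priority 4, burst=9, C=29
  Priority 5, burst=11, C=40
Average turnaround = 104/5 = 20.8

20.8


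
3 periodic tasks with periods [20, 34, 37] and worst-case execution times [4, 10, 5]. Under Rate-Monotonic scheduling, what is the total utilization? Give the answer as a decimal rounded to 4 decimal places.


Compute individual utilizations (exact fractions):
  Task 1: C/T = 4/20 = 1/5 (approx. 0.2)
  Task 2: C/T = 10/34 = 5/17 (approx. 0.2941)
  Task 3: C/T = 5/37 (approx. 0.1351)
Total utilization U = 1/5 + 5/17 + 5/37 = 1979/3145
Rounded to 4 decimal places: U = 0.6293
RM (Liu & Layland) bound for 3 tasks = 0.779763; compare with U = 1979/3145 (approx. 0.629253)
U <= bound, so schedulable by RM sufficient condition.

0.6293


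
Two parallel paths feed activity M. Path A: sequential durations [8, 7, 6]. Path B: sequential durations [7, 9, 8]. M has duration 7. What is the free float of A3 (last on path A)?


ES(A3) = sum of predecessors on chain A = 15
EF(A3) = ES + duration = 15 + 6 = 21
Successor of A3 is M. ES(M) = max(sum(A), sum(B)) = max(21, 24) = 24
Free float = ES(successor) - EF(current) = 24 - 21 = 3

3


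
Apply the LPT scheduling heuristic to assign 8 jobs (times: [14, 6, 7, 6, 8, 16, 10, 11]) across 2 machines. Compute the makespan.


Sort jobs in decreasing order (LPT): [16, 14, 11, 10, 8, 7, 6, 6]
Assign each job to the least loaded machine:
  Machine 1: jobs [16, 10, 7, 6], load = 39
  Machine 2: jobs [14, 11, 8, 6], load = 39
Makespan = max load = 39

39


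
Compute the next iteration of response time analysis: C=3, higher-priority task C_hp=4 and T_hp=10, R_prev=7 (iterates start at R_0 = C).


R_next = C + ceil(R_prev / T_hp) * C_hp
ceil(7 / 10) = ceil(0.7) = 1
Interference = 1 * 4 = 4
R_next = 3 + 4 = 7
R_next = R_prev, so the iteration has converged (response time = 7).

7


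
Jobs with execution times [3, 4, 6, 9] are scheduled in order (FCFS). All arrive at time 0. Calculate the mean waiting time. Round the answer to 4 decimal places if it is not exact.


FCFS order (as given): [3, 4, 6, 9]
Waiting times:
  Job 1: wait = 0
  Job 2: wait = 3
  Job 3: wait = 7
  Job 4: wait = 13
Sum of waiting times = 23
Average waiting time = 23/4 = 5.75

5.75


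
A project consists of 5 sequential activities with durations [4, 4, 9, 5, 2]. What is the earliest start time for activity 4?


Activity 4 starts after activities 1 through 3 complete.
Predecessor durations: [4, 4, 9]
ES = 4 + 4 + 9 = 17

17


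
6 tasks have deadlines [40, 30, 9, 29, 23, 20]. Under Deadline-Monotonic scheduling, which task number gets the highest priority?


Sort tasks by relative deadline (ascending):
  Task 3: deadline = 9
  Task 6: deadline = 20
  Task 5: deadline = 23
  Task 4: deadline = 29
  Task 2: deadline = 30
  Task 1: deadline = 40
Priority order (highest first): [3, 6, 5, 4, 2, 1]
Highest priority task = 3

3


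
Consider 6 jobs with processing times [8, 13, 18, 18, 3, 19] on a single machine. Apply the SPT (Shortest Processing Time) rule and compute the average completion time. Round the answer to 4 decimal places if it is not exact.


Sort jobs by processing time (SPT order): [3, 8, 13, 18, 18, 19]
Compute completion times sequentially:
  Job 1: processing = 3, completes at 3
  Job 2: processing = 8, completes at 11
  Job 3: processing = 13, completes at 24
  Job 4: processing = 18, completes at 42
  Job 5: processing = 18, completes at 60
  Job 6: processing = 19, completes at 79
Sum of completion times = 219
Average completion time = 219/6 = 36.5

36.5


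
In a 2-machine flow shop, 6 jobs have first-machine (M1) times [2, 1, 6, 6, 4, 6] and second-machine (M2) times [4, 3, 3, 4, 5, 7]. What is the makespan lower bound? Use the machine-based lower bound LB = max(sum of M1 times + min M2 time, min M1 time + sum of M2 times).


LB1 = sum(M1 times) + min(M2 times) = 25 + 3 = 28
LB2 = min(M1 times) + sum(M2 times) = 1 + 26 = 27
Lower bound = max(LB1, LB2) = max(28, 27) = 28

28


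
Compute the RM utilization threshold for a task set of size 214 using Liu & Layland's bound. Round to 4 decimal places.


Compute 2^(1/214) = 1.0032442568
Subtract 1: 1.0032442568 - 1 = 0.0032442568
Multiply by n: 214 * 0.0032442568 = 0.6942709552
Round to 4 dp: 0.6943

0.6943


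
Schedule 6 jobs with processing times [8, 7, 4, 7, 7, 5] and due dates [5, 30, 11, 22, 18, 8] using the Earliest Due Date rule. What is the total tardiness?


Sort by due date (EDD order): [(8, 5), (5, 8), (4, 11), (7, 18), (7, 22), (7, 30)]
Compute completion times and tardiness:
  Job 1: p=8, d=5, C=8, tardiness=max(0,8-5)=3
  Job 2: p=5, d=8, C=13, tardiness=max(0,13-8)=5
  Job 3: p=4, d=11, C=17, tardiness=max(0,17-11)=6
  Job 4: p=7, d=18, C=24, tardiness=max(0,24-18)=6
  Job 5: p=7, d=22, C=31, tardiness=max(0,31-22)=9
  Job 6: p=7, d=30, C=38, tardiness=max(0,38-30)=8
Total tardiness = 37

37


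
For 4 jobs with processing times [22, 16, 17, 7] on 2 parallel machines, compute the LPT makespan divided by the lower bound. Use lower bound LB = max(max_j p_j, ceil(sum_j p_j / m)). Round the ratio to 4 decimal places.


LPT order: [22, 17, 16, 7]
Machine loads after assignment: [29, 33]
LPT makespan = 33
Lower bound = max(max_job, ceil(total/2)) = max(22, 31) = 31
Ratio = 33 / 31 = 1.0645

1.0645
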